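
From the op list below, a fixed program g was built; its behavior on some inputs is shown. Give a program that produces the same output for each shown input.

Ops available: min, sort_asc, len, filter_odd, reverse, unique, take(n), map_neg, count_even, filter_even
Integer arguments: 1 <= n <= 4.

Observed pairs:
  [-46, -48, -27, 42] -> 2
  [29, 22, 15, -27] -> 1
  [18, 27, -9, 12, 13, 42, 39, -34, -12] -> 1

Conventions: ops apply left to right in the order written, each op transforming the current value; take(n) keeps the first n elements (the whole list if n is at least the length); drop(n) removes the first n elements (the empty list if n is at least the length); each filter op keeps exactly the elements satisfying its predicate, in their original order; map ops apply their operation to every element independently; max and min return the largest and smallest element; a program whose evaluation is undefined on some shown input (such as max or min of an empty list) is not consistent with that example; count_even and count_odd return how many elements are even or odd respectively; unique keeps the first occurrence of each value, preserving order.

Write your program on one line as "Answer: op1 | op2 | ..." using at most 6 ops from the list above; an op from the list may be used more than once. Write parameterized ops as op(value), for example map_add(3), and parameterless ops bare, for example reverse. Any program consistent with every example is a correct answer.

map_neg | take(2) | reverse | map_neg | count_even

Check, running the answer program on each example:
  [-46, -48, -27, 42] -> [46, 48, 27, -42] -> [46, 48] -> [48, 46] -> [-48, -46] -> 2
  [29, 22, 15, -27] -> [-29, -22, -15, 27] -> [-29, -22] -> [-22, -29] -> [22, 29] -> 1
  [18, 27, -9, 12, 13, 42, 39, -34, -12] -> [-18, -27, 9, -12, -13, -42, -39, 34, 12] -> [-18, -27] -> [-27, -18] -> [27, 18] -> 1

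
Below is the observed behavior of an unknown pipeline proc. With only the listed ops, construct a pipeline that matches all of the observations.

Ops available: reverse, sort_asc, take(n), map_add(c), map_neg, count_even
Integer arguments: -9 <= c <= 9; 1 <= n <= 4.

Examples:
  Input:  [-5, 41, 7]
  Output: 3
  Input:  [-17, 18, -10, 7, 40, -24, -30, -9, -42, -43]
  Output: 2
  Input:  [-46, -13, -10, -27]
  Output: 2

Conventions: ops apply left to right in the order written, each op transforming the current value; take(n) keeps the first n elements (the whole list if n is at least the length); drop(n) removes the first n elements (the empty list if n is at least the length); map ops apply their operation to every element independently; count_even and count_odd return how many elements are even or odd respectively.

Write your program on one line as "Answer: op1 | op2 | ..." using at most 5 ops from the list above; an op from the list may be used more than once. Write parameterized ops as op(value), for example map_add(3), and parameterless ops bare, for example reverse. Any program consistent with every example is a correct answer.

take(4) | map_add(7) | sort_asc | reverse | count_even

Check, running the answer program on each example:
  [-5, 41, 7] -> [-5, 41, 7] -> [2, 48, 14] -> [2, 14, 48] -> [48, 14, 2] -> 3
  [-17, 18, -10, 7, 40, -24, -30, -9, -42, -43] -> [-17, 18, -10, 7] -> [-10, 25, -3, 14] -> [-10, -3, 14, 25] -> [25, 14, -3, -10] -> 2
  [-46, -13, -10, -27] -> [-46, -13, -10, -27] -> [-39, -6, -3, -20] -> [-39, -20, -6, -3] -> [-3, -6, -20, -39] -> 2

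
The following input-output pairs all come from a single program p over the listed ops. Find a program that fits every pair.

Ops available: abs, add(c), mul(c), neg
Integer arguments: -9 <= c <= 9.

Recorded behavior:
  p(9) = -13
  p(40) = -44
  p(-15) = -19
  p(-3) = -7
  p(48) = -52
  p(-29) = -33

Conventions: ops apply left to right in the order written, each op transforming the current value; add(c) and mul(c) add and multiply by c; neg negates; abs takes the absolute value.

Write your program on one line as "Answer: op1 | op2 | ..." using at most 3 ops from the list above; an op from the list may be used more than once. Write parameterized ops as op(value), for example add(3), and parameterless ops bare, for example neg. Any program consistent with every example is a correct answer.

abs | add(4) | neg

Check, running the answer program on each example:
  9 -> 9 -> 13 -> -13
  40 -> 40 -> 44 -> -44
  -15 -> 15 -> 19 -> -19
  -3 -> 3 -> 7 -> -7
  48 -> 48 -> 52 -> -52
  -29 -> 29 -> 33 -> -33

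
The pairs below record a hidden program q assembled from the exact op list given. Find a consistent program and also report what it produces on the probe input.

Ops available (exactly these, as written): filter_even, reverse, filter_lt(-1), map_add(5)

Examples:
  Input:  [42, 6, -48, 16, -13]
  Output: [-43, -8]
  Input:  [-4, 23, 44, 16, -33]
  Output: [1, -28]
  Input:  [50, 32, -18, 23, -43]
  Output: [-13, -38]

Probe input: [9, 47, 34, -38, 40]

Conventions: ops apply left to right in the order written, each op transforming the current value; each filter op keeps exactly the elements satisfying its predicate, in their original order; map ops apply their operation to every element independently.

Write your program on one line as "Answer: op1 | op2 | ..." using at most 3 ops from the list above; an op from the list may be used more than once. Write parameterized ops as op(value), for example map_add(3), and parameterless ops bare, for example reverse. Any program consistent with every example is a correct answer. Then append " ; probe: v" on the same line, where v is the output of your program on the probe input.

filter_lt(-1) | map_add(5) ; probe: [-33]

Check, running the answer program on each example:
  [42, 6, -48, 16, -13] -> [-48, -13] -> [-43, -8]
  [-4, 23, 44, 16, -33] -> [-4, -33] -> [1, -28]
  [50, 32, -18, 23, -43] -> [-18, -43] -> [-13, -38]
  probe: [9, 47, 34, -38, 40] -> [-38] -> [-33]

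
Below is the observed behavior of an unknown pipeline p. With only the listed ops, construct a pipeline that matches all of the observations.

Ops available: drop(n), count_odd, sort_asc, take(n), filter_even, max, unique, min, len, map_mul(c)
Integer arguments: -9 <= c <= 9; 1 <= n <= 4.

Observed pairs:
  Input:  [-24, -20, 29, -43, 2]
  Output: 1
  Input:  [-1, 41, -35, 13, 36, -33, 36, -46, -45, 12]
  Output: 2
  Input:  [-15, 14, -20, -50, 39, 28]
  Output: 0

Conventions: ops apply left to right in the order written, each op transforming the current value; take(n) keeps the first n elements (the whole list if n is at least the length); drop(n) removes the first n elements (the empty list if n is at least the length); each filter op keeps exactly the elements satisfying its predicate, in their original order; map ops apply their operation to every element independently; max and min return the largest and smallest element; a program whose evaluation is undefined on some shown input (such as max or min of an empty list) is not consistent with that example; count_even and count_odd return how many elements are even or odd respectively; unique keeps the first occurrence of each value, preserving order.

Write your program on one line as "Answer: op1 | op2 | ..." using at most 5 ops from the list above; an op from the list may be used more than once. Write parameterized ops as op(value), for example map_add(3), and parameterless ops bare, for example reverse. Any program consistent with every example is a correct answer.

take(4) | take(3) | drop(1) | count_odd

Check, running the answer program on each example:
  [-24, -20, 29, -43, 2] -> [-24, -20, 29, -43] -> [-24, -20, 29] -> [-20, 29] -> 1
  [-1, 41, -35, 13, 36, -33, 36, -46, -45, 12] -> [-1, 41, -35, 13] -> [-1, 41, -35] -> [41, -35] -> 2
  [-15, 14, -20, -50, 39, 28] -> [-15, 14, -20, -50] -> [-15, 14, -20] -> [14, -20] -> 0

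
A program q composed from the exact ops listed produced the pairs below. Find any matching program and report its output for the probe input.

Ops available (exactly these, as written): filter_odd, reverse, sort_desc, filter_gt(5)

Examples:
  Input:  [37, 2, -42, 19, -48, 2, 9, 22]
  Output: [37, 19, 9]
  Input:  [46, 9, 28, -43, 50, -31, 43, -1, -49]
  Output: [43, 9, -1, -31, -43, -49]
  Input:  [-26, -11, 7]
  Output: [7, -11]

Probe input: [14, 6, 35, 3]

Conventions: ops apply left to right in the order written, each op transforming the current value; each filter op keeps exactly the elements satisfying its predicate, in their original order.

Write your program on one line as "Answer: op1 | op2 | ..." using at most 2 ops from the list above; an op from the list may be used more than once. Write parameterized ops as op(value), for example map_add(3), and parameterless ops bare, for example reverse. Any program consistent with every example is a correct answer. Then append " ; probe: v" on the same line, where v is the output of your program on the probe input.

filter_odd | sort_desc ; probe: [35, 3]

Check, running the answer program on each example:
  [37, 2, -42, 19, -48, 2, 9, 22] -> [37, 19, 9] -> [37, 19, 9]
  [46, 9, 28, -43, 50, -31, 43, -1, -49] -> [9, -43, -31, 43, -1, -49] -> [43, 9, -1, -31, -43, -49]
  [-26, -11, 7] -> [-11, 7] -> [7, -11]
  probe: [14, 6, 35, 3] -> [35, 3] -> [35, 3]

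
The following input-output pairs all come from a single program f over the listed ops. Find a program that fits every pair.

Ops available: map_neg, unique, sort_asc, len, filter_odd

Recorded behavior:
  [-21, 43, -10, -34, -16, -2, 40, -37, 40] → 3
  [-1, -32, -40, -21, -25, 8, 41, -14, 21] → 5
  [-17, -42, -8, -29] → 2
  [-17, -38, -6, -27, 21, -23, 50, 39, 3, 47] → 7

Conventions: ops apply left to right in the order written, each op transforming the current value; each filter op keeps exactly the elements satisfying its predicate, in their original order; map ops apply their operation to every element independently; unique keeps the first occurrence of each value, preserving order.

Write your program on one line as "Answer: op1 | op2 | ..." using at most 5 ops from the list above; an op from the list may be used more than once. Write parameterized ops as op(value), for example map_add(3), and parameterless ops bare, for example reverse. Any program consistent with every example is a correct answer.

map_neg | filter_odd | map_neg | sort_asc | len

Check, running the answer program on each example:
  [-21, 43, -10, -34, -16, -2, 40, -37, 40] -> [21, -43, 10, 34, 16, 2, -40, 37, -40] -> [21, -43, 37] -> [-21, 43, -37] -> [-37, -21, 43] -> 3
  [-1, -32, -40, -21, -25, 8, 41, -14, 21] -> [1, 32, 40, 21, 25, -8, -41, 14, -21] -> [1, 21, 25, -41, -21] -> [-1, -21, -25, 41, 21] -> [-25, -21, -1, 21, 41] -> 5
  [-17, -42, -8, -29] -> [17, 42, 8, 29] -> [17, 29] -> [-17, -29] -> [-29, -17] -> 2
  [-17, -38, -6, -27, 21, -23, 50, 39, 3, 47] -> [17, 38, 6, 27, -21, 23, -50, -39, -3, -47] -> [17, 27, -21, 23, -39, -3, -47] -> [-17, -27, 21, -23, 39, 3, 47] -> [-27, -23, -17, 3, 21, 39, 47] -> 7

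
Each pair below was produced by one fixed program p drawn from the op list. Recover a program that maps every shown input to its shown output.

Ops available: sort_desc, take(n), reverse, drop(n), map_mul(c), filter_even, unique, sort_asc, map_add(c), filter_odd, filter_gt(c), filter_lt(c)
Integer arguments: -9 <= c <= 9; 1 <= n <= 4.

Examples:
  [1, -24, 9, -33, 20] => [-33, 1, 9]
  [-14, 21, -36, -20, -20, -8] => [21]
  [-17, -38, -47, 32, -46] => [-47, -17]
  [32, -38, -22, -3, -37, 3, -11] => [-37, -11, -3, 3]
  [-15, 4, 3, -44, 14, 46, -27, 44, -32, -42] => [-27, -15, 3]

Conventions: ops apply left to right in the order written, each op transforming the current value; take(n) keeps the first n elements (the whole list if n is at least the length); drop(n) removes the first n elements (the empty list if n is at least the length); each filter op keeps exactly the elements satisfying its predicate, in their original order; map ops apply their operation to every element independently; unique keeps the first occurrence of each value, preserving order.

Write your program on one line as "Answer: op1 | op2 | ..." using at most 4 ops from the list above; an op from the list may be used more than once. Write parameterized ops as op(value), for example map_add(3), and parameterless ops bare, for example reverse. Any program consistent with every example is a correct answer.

unique | filter_odd | sort_desc | reverse

Check, running the answer program on each example:
  [1, -24, 9, -33, 20] -> [1, -24, 9, -33, 20] -> [1, 9, -33] -> [9, 1, -33] -> [-33, 1, 9]
  [-14, 21, -36, -20, -20, -8] -> [-14, 21, -36, -20, -8] -> [21] -> [21] -> [21]
  [-17, -38, -47, 32, -46] -> [-17, -38, -47, 32, -46] -> [-17, -47] -> [-17, -47] -> [-47, -17]
  [32, -38, -22, -3, -37, 3, -11] -> [32, -38, -22, -3, -37, 3, -11] -> [-3, -37, 3, -11] -> [3, -3, -11, -37] -> [-37, -11, -3, 3]
  [-15, 4, 3, -44, 14, 46, -27, 44, -32, -42] -> [-15, 4, 3, -44, 14, 46, -27, 44, -32, -42] -> [-15, 3, -27] -> [3, -15, -27] -> [-27, -15, 3]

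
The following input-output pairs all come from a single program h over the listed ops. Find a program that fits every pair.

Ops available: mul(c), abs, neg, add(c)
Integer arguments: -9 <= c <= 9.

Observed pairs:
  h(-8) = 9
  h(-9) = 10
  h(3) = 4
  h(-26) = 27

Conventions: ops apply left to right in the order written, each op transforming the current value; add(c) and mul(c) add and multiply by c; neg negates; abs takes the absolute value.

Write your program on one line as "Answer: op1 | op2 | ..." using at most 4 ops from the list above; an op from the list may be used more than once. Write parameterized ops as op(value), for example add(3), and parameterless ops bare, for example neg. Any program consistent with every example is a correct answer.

neg | abs | add(1)

Check, running the answer program on each example:
  -8 -> 8 -> 8 -> 9
  -9 -> 9 -> 9 -> 10
  3 -> -3 -> 3 -> 4
  -26 -> 26 -> 26 -> 27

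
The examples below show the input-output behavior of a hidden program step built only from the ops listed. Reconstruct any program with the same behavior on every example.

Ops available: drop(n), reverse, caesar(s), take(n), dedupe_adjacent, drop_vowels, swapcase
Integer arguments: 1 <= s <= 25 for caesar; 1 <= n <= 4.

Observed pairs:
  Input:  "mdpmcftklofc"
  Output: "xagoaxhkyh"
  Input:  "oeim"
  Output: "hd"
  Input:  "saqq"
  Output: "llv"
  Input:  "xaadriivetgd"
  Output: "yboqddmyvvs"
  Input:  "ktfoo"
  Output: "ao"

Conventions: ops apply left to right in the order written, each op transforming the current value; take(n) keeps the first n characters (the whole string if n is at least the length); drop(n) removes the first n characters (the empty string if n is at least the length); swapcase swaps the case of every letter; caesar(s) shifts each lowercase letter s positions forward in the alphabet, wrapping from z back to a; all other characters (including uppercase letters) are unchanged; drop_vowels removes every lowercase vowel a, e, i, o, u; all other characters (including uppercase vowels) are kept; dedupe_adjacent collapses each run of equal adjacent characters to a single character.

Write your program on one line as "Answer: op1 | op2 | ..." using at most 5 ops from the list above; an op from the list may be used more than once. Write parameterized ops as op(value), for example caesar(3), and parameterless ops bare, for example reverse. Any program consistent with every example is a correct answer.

caesar(16) | reverse | drop_vowels | caesar(5)

Check, running the answer program on each example:
  "mdpmcftklofc" -> "ctfcsvjabevs" -> "svebajvscftc" -> "svbjvscftc" -> "xagoaxhkyh"
  "oeim" -> "euyc" -> "cyue" -> "cy" -> "hd"
  "saqq" -> "iqgg" -> "ggqi" -> "ggq" -> "llv"
  "xaadriivetgd" -> "nqqthyylujwt" -> "twjulyyhtqqn" -> "twjlyyhtqqn" -> "yboqddmyvvs"
  "ktfoo" -> "ajvee" -> "eevja" -> "vj" -> "ao"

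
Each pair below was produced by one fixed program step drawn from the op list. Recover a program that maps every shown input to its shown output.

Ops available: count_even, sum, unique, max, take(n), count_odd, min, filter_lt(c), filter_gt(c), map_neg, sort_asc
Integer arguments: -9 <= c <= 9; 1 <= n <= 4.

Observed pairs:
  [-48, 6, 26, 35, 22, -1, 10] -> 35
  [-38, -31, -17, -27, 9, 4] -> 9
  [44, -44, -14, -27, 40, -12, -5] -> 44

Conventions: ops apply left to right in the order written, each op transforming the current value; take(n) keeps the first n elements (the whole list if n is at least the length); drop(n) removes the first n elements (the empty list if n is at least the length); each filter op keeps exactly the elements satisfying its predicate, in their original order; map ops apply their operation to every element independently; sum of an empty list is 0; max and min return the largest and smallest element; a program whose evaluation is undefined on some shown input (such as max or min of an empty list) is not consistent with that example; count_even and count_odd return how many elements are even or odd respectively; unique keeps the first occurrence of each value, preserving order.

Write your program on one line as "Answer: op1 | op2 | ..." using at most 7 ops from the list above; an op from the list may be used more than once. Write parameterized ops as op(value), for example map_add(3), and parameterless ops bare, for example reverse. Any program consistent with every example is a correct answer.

sort_asc | map_neg | sort_asc | take(1) | map_neg | sum

Check, running the answer program on each example:
  [-48, 6, 26, 35, 22, -1, 10] -> [-48, -1, 6, 10, 22, 26, 35] -> [48, 1, -6, -10, -22, -26, -35] -> [-35, -26, -22, -10, -6, 1, 48] -> [-35] -> [35] -> 35
  [-38, -31, -17, -27, 9, 4] -> [-38, -31, -27, -17, 4, 9] -> [38, 31, 27, 17, -4, -9] -> [-9, -4, 17, 27, 31, 38] -> [-9] -> [9] -> 9
  [44, -44, -14, -27, 40, -12, -5] -> [-44, -27, -14, -12, -5, 40, 44] -> [44, 27, 14, 12, 5, -40, -44] -> [-44, -40, 5, 12, 14, 27, 44] -> [-44] -> [44] -> 44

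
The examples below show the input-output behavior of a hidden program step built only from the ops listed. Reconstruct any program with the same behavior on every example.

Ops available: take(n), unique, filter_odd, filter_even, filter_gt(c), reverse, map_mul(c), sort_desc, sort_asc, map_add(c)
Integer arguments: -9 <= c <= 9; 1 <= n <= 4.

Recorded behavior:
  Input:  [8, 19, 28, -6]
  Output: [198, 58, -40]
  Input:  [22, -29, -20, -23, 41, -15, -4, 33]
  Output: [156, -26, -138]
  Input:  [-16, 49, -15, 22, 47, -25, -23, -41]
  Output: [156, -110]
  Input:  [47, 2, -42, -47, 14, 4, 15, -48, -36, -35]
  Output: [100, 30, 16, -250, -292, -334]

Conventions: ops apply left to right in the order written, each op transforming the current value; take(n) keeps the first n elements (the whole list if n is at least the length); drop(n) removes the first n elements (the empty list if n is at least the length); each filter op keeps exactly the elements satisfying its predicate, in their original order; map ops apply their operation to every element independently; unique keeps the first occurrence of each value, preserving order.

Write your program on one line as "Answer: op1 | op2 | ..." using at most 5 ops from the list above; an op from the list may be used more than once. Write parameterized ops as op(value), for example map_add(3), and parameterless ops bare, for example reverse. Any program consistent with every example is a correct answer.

map_mul(7) | sort_asc | reverse | filter_even | map_add(2)

Check, running the answer program on each example:
  [8, 19, 28, -6] -> [56, 133, 196, -42] -> [-42, 56, 133, 196] -> [196, 133, 56, -42] -> [196, 56, -42] -> [198, 58, -40]
  [22, -29, -20, -23, 41, -15, -4, 33] -> [154, -203, -140, -161, 287, -105, -28, 231] -> [-203, -161, -140, -105, -28, 154, 231, 287] -> [287, 231, 154, -28, -105, -140, -161, -203] -> [154, -28, -140] -> [156, -26, -138]
  [-16, 49, -15, 22, 47, -25, -23, -41] -> [-112, 343, -105, 154, 329, -175, -161, -287] -> [-287, -175, -161, -112, -105, 154, 329, 343] -> [343, 329, 154, -105, -112, -161, -175, -287] -> [154, -112] -> [156, -110]
  [47, 2, -42, -47, 14, 4, 15, -48, -36, -35] -> [329, 14, -294, -329, 98, 28, 105, -336, -252, -245] -> [-336, -329, -294, -252, -245, 14, 28, 98, 105, 329] -> [329, 105, 98, 28, 14, -245, -252, -294, -329, -336] -> [98, 28, 14, -252, -294, -336] -> [100, 30, 16, -250, -292, -334]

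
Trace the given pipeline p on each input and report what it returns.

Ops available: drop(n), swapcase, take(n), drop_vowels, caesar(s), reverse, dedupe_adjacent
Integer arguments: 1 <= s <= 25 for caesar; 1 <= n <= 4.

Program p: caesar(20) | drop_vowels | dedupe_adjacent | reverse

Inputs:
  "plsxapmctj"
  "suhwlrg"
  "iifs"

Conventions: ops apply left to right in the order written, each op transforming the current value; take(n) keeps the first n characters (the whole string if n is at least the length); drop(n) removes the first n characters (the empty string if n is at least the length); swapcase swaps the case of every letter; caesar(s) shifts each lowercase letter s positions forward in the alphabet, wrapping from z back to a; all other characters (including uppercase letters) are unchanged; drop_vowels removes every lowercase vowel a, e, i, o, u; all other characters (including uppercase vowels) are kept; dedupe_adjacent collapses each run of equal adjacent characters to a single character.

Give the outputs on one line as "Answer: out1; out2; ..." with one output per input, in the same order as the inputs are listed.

"dnwgjrmfj"; "lfqbm"; "mzc"

Execution, op by op:
  "plsxapmctj" -> "jfmrujgwnd" -> "jfmrjgwnd" -> "jfmrjgwnd" -> "dnwgjrmfj"
  "suhwlrg" -> "mobqfla" -> "mbqfl" -> "mbqfl" -> "lfqbm"
  "iifs" -> "cczm" -> "cczm" -> "czm" -> "mzc"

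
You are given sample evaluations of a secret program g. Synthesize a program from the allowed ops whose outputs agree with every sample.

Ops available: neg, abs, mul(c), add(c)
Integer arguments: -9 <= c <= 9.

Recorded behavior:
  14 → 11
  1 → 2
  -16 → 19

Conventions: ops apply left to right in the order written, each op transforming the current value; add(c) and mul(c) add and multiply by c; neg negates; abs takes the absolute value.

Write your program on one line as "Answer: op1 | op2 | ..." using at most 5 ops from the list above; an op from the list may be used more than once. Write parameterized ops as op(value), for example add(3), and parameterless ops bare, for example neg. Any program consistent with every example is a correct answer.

add(2) | neg | add(5) | abs

Check, running the answer program on each example:
  14 -> 16 -> -16 -> -11 -> 11
  1 -> 3 -> -3 -> 2 -> 2
  -16 -> -14 -> 14 -> 19 -> 19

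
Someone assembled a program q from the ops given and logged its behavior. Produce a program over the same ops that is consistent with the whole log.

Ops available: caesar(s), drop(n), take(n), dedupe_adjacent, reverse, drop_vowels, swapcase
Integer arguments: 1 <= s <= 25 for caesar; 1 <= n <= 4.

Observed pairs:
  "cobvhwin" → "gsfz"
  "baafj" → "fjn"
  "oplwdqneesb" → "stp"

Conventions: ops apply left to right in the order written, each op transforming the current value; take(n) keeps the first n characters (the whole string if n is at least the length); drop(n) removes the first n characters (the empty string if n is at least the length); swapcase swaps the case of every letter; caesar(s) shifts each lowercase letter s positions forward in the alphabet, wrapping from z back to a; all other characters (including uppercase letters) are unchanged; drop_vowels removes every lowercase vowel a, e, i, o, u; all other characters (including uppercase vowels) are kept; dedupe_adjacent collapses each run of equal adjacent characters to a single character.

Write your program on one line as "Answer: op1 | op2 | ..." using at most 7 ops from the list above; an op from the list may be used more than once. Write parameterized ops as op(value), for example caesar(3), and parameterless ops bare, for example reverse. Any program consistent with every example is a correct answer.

dedupe_adjacent | caesar(7) | caesar(12) | take(4) | caesar(11) | drop_vowels

Check, running the answer program on each example:
  "cobvhwin" -> "cobvhwin" -> "jvicodpu" -> "vhuoapbg" -> "vhuo" -> "gsfz" -> "gsfz"
  "baafj" -> "bafj" -> "ihmq" -> "utyc" -> "utyc" -> "fejn" -> "fjn"
  "oplwdqneesb" -> "oplwdqnesb" -> "vwsdkxulzi" -> "hiepwjgxlu" -> "hiep" -> "stpa" -> "stp"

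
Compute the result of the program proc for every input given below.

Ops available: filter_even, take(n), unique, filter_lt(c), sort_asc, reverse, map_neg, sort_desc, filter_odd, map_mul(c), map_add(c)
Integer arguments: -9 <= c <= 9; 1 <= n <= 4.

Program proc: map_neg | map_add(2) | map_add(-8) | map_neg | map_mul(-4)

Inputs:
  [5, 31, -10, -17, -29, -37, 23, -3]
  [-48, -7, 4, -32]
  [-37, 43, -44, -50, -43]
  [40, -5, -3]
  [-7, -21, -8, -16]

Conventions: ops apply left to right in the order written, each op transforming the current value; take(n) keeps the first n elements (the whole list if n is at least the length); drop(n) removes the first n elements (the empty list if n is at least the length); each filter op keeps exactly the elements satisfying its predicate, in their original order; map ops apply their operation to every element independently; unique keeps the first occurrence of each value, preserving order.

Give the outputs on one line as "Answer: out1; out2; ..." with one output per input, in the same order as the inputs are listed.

Execution, op by op:
  [5, 31, -10, -17, -29, -37, 23, -3] -> [-5, -31, 10, 17, 29, 37, -23, 3] -> [-3, -29, 12, 19, 31, 39, -21, 5] -> [-11, -37, 4, 11, 23, 31, -29, -3] -> [11, 37, -4, -11, -23, -31, 29, 3] -> [-44, -148, 16, 44, 92, 124, -116, -12]
  [-48, -7, 4, -32] -> [48, 7, -4, 32] -> [50, 9, -2, 34] -> [42, 1, -10, 26] -> [-42, -1, 10, -26] -> [168, 4, -40, 104]
  [-37, 43, -44, -50, -43] -> [37, -43, 44, 50, 43] -> [39, -41, 46, 52, 45] -> [31, -49, 38, 44, 37] -> [-31, 49, -38, -44, -37] -> [124, -196, 152, 176, 148]
  [40, -5, -3] -> [-40, 5, 3] -> [-38, 7, 5] -> [-46, -1, -3] -> [46, 1, 3] -> [-184, -4, -12]
  [-7, -21, -8, -16] -> [7, 21, 8, 16] -> [9, 23, 10, 18] -> [1, 15, 2, 10] -> [-1, -15, -2, -10] -> [4, 60, 8, 40]

[-44, -148, 16, 44, 92, 124, -116, -12]; [168, 4, -40, 104]; [124, -196, 152, 176, 148]; [-184, -4, -12]; [4, 60, 8, 40]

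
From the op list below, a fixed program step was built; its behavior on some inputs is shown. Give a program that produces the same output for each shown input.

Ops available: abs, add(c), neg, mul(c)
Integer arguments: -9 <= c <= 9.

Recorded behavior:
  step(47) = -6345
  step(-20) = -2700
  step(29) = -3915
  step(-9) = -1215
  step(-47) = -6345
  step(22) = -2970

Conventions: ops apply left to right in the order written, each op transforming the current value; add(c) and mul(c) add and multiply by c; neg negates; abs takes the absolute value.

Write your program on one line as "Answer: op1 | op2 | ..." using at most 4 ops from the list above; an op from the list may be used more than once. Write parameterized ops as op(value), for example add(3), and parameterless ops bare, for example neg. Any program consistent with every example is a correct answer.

mul(3) | abs | mul(9) | mul(-5)

Check, running the answer program on each example:
  47 -> 141 -> 141 -> 1269 -> -6345
  -20 -> -60 -> 60 -> 540 -> -2700
  29 -> 87 -> 87 -> 783 -> -3915
  -9 -> -27 -> 27 -> 243 -> -1215
  -47 -> -141 -> 141 -> 1269 -> -6345
  22 -> 66 -> 66 -> 594 -> -2970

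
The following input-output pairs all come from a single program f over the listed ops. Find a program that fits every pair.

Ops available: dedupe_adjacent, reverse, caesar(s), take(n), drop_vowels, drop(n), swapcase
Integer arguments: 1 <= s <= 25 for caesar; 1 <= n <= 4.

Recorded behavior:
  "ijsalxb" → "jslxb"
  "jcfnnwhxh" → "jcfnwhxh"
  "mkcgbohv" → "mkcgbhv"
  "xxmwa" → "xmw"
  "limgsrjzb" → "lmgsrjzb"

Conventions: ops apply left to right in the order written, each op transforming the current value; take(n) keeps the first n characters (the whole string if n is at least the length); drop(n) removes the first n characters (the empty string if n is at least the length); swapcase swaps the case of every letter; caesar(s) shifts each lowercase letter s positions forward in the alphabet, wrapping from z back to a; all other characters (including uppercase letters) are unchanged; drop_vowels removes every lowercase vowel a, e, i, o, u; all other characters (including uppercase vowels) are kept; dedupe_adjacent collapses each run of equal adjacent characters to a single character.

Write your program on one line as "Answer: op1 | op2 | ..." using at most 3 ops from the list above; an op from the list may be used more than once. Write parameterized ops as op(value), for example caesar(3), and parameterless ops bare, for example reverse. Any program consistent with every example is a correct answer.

dedupe_adjacent | drop_vowels

Check, running the answer program on each example:
  "ijsalxb" -> "ijsalxb" -> "jslxb"
  "jcfnnwhxh" -> "jcfnwhxh" -> "jcfnwhxh"
  "mkcgbohv" -> "mkcgbohv" -> "mkcgbhv"
  "xxmwa" -> "xmwa" -> "xmw"
  "limgsrjzb" -> "limgsrjzb" -> "lmgsrjzb"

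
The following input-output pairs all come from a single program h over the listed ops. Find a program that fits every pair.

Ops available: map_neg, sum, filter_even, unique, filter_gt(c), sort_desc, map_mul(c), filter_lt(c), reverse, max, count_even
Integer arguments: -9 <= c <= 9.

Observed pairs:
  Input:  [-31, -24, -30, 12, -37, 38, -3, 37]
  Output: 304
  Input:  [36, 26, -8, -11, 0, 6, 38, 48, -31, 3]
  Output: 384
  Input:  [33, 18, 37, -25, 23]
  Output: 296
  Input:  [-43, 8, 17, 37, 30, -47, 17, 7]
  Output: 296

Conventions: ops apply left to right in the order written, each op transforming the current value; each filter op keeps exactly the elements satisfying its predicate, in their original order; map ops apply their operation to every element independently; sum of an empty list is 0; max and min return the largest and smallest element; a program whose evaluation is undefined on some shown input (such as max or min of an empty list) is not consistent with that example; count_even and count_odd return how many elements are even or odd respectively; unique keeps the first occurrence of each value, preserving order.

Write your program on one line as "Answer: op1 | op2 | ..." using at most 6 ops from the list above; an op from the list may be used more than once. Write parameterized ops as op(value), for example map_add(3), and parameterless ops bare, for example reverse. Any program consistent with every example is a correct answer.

filter_gt(-1) | map_neg | sort_desc | map_mul(-8) | max

Check, running the answer program on each example:
  [-31, -24, -30, 12, -37, 38, -3, 37] -> [12, 38, 37] -> [-12, -38, -37] -> [-12, -37, -38] -> [96, 296, 304] -> 304
  [36, 26, -8, -11, 0, 6, 38, 48, -31, 3] -> [36, 26, 0, 6, 38, 48, 3] -> [-36, -26, 0, -6, -38, -48, -3] -> [0, -3, -6, -26, -36, -38, -48] -> [0, 24, 48, 208, 288, 304, 384] -> 384
  [33, 18, 37, -25, 23] -> [33, 18, 37, 23] -> [-33, -18, -37, -23] -> [-18, -23, -33, -37] -> [144, 184, 264, 296] -> 296
  [-43, 8, 17, 37, 30, -47, 17, 7] -> [8, 17, 37, 30, 17, 7] -> [-8, -17, -37, -30, -17, -7] -> [-7, -8, -17, -17, -30, -37] -> [56, 64, 136, 136, 240, 296] -> 296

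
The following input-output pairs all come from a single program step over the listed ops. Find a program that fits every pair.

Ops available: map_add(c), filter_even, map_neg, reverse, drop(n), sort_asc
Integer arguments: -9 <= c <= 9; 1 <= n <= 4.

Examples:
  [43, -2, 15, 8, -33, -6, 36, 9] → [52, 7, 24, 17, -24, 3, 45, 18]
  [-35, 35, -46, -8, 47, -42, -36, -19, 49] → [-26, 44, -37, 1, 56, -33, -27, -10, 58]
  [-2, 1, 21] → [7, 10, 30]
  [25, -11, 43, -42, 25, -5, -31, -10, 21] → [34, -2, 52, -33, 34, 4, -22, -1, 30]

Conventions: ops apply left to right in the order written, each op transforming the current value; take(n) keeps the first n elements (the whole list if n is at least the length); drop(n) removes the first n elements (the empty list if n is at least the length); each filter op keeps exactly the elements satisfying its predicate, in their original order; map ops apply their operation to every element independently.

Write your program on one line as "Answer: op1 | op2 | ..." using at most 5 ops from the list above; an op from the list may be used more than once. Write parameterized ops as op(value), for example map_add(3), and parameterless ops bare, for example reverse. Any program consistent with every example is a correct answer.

reverse | map_add(9) | map_neg | reverse | map_neg

Check, running the answer program on each example:
  [43, -2, 15, 8, -33, -6, 36, 9] -> [9, 36, -6, -33, 8, 15, -2, 43] -> [18, 45, 3, -24, 17, 24, 7, 52] -> [-18, -45, -3, 24, -17, -24, -7, -52] -> [-52, -7, -24, -17, 24, -3, -45, -18] -> [52, 7, 24, 17, -24, 3, 45, 18]
  [-35, 35, -46, -8, 47, -42, -36, -19, 49] -> [49, -19, -36, -42, 47, -8, -46, 35, -35] -> [58, -10, -27, -33, 56, 1, -37, 44, -26] -> [-58, 10, 27, 33, -56, -1, 37, -44, 26] -> [26, -44, 37, -1, -56, 33, 27, 10, -58] -> [-26, 44, -37, 1, 56, -33, -27, -10, 58]
  [-2, 1, 21] -> [21, 1, -2] -> [30, 10, 7] -> [-30, -10, -7] -> [-7, -10, -30] -> [7, 10, 30]
  [25, -11, 43, -42, 25, -5, -31, -10, 21] -> [21, -10, -31, -5, 25, -42, 43, -11, 25] -> [30, -1, -22, 4, 34, -33, 52, -2, 34] -> [-30, 1, 22, -4, -34, 33, -52, 2, -34] -> [-34, 2, -52, 33, -34, -4, 22, 1, -30] -> [34, -2, 52, -33, 34, 4, -22, -1, 30]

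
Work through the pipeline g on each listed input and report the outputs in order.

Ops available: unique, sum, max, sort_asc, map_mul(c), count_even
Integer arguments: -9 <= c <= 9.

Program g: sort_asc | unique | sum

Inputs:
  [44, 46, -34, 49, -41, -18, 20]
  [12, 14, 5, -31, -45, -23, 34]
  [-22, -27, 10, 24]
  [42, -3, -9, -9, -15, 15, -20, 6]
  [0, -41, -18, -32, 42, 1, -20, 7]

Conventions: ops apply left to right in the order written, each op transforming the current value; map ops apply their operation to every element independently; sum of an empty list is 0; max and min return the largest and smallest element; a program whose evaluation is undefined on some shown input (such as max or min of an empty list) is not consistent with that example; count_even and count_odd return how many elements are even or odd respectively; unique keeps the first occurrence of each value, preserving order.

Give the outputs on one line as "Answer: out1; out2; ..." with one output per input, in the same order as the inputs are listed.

Execution, op by op:
  [44, 46, -34, 49, -41, -18, 20] -> [-41, -34, -18, 20, 44, 46, 49] -> [-41, -34, -18, 20, 44, 46, 49] -> 66
  [12, 14, 5, -31, -45, -23, 34] -> [-45, -31, -23, 5, 12, 14, 34] -> [-45, -31, -23, 5, 12, 14, 34] -> -34
  [-22, -27, 10, 24] -> [-27, -22, 10, 24] -> [-27, -22, 10, 24] -> -15
  [42, -3, -9, -9, -15, 15, -20, 6] -> [-20, -15, -9, -9, -3, 6, 15, 42] -> [-20, -15, -9, -3, 6, 15, 42] -> 16
  [0, -41, -18, -32, 42, 1, -20, 7] -> [-41, -32, -20, -18, 0, 1, 7, 42] -> [-41, -32, -20, -18, 0, 1, 7, 42] -> -61

66; -34; -15; 16; -61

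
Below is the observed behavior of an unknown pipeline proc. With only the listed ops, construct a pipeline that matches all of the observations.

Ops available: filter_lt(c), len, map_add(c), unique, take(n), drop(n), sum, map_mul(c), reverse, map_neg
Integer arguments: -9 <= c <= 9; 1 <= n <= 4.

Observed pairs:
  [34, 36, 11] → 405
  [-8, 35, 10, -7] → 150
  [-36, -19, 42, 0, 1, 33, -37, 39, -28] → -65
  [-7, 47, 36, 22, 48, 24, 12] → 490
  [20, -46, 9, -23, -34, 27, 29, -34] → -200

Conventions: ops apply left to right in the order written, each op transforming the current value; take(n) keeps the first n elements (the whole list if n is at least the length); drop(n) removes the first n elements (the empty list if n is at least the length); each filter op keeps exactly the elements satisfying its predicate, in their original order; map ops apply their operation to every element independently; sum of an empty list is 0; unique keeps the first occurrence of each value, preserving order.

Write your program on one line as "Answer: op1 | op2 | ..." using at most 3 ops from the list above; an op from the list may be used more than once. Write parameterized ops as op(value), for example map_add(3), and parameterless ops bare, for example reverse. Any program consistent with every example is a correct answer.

map_mul(5) | take(4) | sum

Check, running the answer program on each example:
  [34, 36, 11] -> [170, 180, 55] -> [170, 180, 55] -> 405
  [-8, 35, 10, -7] -> [-40, 175, 50, -35] -> [-40, 175, 50, -35] -> 150
  [-36, -19, 42, 0, 1, 33, -37, 39, -28] -> [-180, -95, 210, 0, 5, 165, -185, 195, -140] -> [-180, -95, 210, 0] -> -65
  [-7, 47, 36, 22, 48, 24, 12] -> [-35, 235, 180, 110, 240, 120, 60] -> [-35, 235, 180, 110] -> 490
  [20, -46, 9, -23, -34, 27, 29, -34] -> [100, -230, 45, -115, -170, 135, 145, -170] -> [100, -230, 45, -115] -> -200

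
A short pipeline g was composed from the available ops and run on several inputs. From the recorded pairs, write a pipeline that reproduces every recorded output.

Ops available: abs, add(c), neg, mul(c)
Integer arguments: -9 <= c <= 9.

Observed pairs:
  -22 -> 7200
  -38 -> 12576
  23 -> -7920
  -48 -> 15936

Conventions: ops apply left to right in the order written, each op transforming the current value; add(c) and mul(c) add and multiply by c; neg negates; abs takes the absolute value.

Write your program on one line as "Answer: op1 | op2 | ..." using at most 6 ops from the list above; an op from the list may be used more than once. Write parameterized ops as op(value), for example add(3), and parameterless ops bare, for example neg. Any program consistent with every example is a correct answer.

mul(7) | add(4) | mul(6) | mul(8) | neg

Check, running the answer program on each example:
  -22 -> -154 -> -150 -> -900 -> -7200 -> 7200
  -38 -> -266 -> -262 -> -1572 -> -12576 -> 12576
  23 -> 161 -> 165 -> 990 -> 7920 -> -7920
  -48 -> -336 -> -332 -> -1992 -> -15936 -> 15936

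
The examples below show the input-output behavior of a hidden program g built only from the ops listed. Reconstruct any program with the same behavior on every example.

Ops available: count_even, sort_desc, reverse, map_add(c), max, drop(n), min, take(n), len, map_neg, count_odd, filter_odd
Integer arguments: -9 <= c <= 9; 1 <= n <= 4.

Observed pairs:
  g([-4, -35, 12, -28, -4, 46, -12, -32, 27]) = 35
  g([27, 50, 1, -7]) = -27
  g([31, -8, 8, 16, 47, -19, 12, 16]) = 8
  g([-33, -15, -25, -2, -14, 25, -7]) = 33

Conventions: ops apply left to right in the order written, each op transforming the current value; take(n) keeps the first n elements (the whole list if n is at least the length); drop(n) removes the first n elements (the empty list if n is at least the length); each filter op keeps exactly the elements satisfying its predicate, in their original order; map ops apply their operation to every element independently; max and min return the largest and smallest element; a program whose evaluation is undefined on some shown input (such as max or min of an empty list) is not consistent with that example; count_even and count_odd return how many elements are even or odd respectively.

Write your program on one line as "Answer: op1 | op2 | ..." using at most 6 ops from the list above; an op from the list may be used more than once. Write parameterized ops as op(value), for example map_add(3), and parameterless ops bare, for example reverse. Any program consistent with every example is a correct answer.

map_neg | take(2) | sort_desc | take(1) | min

Check, running the answer program on each example:
  [-4, -35, 12, -28, -4, 46, -12, -32, 27] -> [4, 35, -12, 28, 4, -46, 12, 32, -27] -> [4, 35] -> [35, 4] -> [35] -> 35
  [27, 50, 1, -7] -> [-27, -50, -1, 7] -> [-27, -50] -> [-27, -50] -> [-27] -> -27
  [31, -8, 8, 16, 47, -19, 12, 16] -> [-31, 8, -8, -16, -47, 19, -12, -16] -> [-31, 8] -> [8, -31] -> [8] -> 8
  [-33, -15, -25, -2, -14, 25, -7] -> [33, 15, 25, 2, 14, -25, 7] -> [33, 15] -> [33, 15] -> [33] -> 33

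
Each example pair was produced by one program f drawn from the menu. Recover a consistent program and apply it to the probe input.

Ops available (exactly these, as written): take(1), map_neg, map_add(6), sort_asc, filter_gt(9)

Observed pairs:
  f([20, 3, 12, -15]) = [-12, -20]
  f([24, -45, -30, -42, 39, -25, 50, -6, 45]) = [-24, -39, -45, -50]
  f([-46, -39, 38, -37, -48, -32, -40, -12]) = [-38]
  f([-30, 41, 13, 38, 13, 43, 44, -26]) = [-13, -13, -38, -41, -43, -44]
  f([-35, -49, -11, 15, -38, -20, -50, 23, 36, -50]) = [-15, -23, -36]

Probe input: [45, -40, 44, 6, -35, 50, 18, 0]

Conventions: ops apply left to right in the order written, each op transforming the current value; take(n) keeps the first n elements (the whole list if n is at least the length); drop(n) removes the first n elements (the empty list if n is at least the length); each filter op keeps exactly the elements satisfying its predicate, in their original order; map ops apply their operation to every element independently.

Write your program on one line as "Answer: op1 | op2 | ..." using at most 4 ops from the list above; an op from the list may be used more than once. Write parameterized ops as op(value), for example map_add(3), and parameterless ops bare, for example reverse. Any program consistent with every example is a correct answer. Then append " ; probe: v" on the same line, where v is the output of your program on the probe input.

filter_gt(9) | sort_asc | map_neg ; probe: [-18, -44, -45, -50]

Check, running the answer program on each example:
  [20, 3, 12, -15] -> [20, 12] -> [12, 20] -> [-12, -20]
  [24, -45, -30, -42, 39, -25, 50, -6, 45] -> [24, 39, 50, 45] -> [24, 39, 45, 50] -> [-24, -39, -45, -50]
  [-46, -39, 38, -37, -48, -32, -40, -12] -> [38] -> [38] -> [-38]
  [-30, 41, 13, 38, 13, 43, 44, -26] -> [41, 13, 38, 13, 43, 44] -> [13, 13, 38, 41, 43, 44] -> [-13, -13, -38, -41, -43, -44]
  [-35, -49, -11, 15, -38, -20, -50, 23, 36, -50] -> [15, 23, 36] -> [15, 23, 36] -> [-15, -23, -36]
  probe: [45, -40, 44, 6, -35, 50, 18, 0] -> [45, 44, 50, 18] -> [18, 44, 45, 50] -> [-18, -44, -45, -50]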